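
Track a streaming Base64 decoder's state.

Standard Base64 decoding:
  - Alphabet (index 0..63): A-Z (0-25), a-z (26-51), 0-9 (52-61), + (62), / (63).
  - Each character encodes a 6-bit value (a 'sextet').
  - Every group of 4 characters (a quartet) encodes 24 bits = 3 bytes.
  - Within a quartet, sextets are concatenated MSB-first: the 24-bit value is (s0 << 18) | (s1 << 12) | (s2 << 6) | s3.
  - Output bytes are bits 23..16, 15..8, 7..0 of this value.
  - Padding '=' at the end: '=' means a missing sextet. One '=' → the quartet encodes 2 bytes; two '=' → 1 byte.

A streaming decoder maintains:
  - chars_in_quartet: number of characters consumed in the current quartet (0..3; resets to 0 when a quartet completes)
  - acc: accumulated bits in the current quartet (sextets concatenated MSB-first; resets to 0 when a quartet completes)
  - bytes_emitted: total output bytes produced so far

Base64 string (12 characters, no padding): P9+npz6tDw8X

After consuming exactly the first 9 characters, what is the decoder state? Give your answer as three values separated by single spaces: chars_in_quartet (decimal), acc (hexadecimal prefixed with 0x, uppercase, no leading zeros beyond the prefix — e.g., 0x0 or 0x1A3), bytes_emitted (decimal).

Answer: 1 0x3 6

Derivation:
After char 0 ('P'=15): chars_in_quartet=1 acc=0xF bytes_emitted=0
After char 1 ('9'=61): chars_in_quartet=2 acc=0x3FD bytes_emitted=0
After char 2 ('+'=62): chars_in_quartet=3 acc=0xFF7E bytes_emitted=0
After char 3 ('n'=39): chars_in_quartet=4 acc=0x3FDFA7 -> emit 3F DF A7, reset; bytes_emitted=3
After char 4 ('p'=41): chars_in_quartet=1 acc=0x29 bytes_emitted=3
After char 5 ('z'=51): chars_in_quartet=2 acc=0xA73 bytes_emitted=3
After char 6 ('6'=58): chars_in_quartet=3 acc=0x29CFA bytes_emitted=3
After char 7 ('t'=45): chars_in_quartet=4 acc=0xA73EAD -> emit A7 3E AD, reset; bytes_emitted=6
After char 8 ('D'=3): chars_in_quartet=1 acc=0x3 bytes_emitted=6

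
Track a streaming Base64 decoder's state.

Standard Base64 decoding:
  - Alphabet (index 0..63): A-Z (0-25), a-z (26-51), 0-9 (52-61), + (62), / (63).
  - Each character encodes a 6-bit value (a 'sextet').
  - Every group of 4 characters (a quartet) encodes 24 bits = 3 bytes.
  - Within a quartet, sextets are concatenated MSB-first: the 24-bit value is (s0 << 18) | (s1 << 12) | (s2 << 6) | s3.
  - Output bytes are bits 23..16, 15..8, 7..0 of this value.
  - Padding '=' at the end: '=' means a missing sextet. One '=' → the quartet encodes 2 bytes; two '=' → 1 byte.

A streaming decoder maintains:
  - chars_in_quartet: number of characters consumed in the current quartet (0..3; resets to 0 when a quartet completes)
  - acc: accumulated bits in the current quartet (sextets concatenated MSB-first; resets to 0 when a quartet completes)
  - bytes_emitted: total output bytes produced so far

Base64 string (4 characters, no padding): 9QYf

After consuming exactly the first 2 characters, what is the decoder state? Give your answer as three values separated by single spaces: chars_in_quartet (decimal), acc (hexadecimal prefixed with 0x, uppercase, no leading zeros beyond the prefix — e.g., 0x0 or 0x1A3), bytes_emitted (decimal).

After char 0 ('9'=61): chars_in_quartet=1 acc=0x3D bytes_emitted=0
After char 1 ('Q'=16): chars_in_quartet=2 acc=0xF50 bytes_emitted=0

Answer: 2 0xF50 0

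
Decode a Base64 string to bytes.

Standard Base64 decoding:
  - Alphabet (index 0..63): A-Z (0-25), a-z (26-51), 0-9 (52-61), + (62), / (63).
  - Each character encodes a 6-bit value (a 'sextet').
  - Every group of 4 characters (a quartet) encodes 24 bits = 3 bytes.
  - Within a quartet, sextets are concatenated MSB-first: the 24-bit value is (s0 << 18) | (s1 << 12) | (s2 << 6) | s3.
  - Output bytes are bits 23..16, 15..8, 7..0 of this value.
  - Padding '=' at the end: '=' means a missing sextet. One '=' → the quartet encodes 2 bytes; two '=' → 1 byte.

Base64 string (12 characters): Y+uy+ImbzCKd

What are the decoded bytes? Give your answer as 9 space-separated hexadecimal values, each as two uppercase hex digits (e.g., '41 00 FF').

After char 0 ('Y'=24): chars_in_quartet=1 acc=0x18 bytes_emitted=0
After char 1 ('+'=62): chars_in_quartet=2 acc=0x63E bytes_emitted=0
After char 2 ('u'=46): chars_in_quartet=3 acc=0x18FAE bytes_emitted=0
After char 3 ('y'=50): chars_in_quartet=4 acc=0x63EBB2 -> emit 63 EB B2, reset; bytes_emitted=3
After char 4 ('+'=62): chars_in_quartet=1 acc=0x3E bytes_emitted=3
After char 5 ('I'=8): chars_in_quartet=2 acc=0xF88 bytes_emitted=3
After char 6 ('m'=38): chars_in_quartet=3 acc=0x3E226 bytes_emitted=3
After char 7 ('b'=27): chars_in_quartet=4 acc=0xF8899B -> emit F8 89 9B, reset; bytes_emitted=6
After char 8 ('z'=51): chars_in_quartet=1 acc=0x33 bytes_emitted=6
After char 9 ('C'=2): chars_in_quartet=2 acc=0xCC2 bytes_emitted=6
After char 10 ('K'=10): chars_in_quartet=3 acc=0x3308A bytes_emitted=6
After char 11 ('d'=29): chars_in_quartet=4 acc=0xCC229D -> emit CC 22 9D, reset; bytes_emitted=9

Answer: 63 EB B2 F8 89 9B CC 22 9D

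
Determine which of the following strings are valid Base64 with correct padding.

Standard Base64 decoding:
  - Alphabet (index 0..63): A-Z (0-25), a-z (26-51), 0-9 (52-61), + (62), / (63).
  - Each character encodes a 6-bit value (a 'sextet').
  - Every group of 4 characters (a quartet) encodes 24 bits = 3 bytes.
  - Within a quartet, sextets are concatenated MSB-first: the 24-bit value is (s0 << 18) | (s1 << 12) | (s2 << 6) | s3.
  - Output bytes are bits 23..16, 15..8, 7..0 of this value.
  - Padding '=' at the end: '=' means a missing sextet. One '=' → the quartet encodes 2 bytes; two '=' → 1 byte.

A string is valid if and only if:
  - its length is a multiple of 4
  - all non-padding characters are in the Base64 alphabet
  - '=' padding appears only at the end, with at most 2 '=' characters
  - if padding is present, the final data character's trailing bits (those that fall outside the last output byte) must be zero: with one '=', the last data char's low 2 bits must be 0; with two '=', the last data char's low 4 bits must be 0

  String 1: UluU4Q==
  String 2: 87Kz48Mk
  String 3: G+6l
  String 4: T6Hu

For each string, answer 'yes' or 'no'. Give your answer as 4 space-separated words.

String 1: 'UluU4Q==' → valid
String 2: '87Kz48Mk' → valid
String 3: 'G+6l' → valid
String 4: 'T6Hu' → valid

Answer: yes yes yes yes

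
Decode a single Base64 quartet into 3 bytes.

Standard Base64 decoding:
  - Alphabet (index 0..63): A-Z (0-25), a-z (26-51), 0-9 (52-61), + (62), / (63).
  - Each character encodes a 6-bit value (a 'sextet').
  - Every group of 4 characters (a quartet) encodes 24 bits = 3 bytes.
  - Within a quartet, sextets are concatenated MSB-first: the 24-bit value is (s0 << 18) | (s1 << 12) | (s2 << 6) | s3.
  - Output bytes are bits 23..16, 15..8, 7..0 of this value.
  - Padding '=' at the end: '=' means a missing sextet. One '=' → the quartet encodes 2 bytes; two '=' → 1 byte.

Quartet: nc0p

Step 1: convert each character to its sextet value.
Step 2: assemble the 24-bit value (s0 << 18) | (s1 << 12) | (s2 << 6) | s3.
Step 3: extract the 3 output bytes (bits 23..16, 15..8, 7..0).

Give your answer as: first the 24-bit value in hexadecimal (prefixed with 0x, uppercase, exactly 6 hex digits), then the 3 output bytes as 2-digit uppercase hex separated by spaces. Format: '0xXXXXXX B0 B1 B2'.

Answer: 0x9DCD29 9D CD 29

Derivation:
Sextets: n=39, c=28, 0=52, p=41
24-bit: (39<<18) | (28<<12) | (52<<6) | 41
      = 0x9C0000 | 0x01C000 | 0x000D00 | 0x000029
      = 0x9DCD29
Bytes: (v>>16)&0xFF=9D, (v>>8)&0xFF=CD, v&0xFF=29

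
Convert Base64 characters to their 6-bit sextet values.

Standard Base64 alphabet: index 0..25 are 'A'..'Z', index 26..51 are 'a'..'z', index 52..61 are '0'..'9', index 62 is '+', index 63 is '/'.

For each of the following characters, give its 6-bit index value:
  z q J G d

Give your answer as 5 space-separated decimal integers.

Answer: 51 42 9 6 29

Derivation:
'z': a..z range, 26 + ord('z') − ord('a') = 51
'q': a..z range, 26 + ord('q') − ord('a') = 42
'J': A..Z range, ord('J') − ord('A') = 9
'G': A..Z range, ord('G') − ord('A') = 6
'd': a..z range, 26 + ord('d') − ord('a') = 29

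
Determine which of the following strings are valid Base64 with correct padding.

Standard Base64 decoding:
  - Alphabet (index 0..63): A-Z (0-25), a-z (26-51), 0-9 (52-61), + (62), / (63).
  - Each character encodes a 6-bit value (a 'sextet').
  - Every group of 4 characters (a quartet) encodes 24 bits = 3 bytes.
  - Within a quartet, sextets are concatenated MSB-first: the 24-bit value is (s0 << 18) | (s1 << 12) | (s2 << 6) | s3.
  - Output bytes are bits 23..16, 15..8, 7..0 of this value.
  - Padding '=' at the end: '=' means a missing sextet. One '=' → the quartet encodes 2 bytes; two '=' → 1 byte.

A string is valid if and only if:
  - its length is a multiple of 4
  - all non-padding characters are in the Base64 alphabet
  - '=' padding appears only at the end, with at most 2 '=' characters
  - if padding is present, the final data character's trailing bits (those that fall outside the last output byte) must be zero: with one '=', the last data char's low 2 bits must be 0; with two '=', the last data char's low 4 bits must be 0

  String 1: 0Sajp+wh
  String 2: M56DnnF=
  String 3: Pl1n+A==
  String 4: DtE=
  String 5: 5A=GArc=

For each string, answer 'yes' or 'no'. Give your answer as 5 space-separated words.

Answer: yes no yes yes no

Derivation:
String 1: '0Sajp+wh' → valid
String 2: 'M56DnnF=' → invalid (bad trailing bits)
String 3: 'Pl1n+A==' → valid
String 4: 'DtE=' → valid
String 5: '5A=GArc=' → invalid (bad char(s): ['=']; '=' in middle)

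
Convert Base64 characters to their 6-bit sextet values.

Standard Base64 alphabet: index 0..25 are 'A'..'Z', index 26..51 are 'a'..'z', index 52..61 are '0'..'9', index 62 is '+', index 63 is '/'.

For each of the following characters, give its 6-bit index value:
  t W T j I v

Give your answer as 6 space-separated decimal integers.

Answer: 45 22 19 35 8 47

Derivation:
't': a..z range, 26 + ord('t') − ord('a') = 45
'W': A..Z range, ord('W') − ord('A') = 22
'T': A..Z range, ord('T') − ord('A') = 19
'j': a..z range, 26 + ord('j') − ord('a') = 35
'I': A..Z range, ord('I') − ord('A') = 8
'v': a..z range, 26 + ord('v') − ord('a') = 47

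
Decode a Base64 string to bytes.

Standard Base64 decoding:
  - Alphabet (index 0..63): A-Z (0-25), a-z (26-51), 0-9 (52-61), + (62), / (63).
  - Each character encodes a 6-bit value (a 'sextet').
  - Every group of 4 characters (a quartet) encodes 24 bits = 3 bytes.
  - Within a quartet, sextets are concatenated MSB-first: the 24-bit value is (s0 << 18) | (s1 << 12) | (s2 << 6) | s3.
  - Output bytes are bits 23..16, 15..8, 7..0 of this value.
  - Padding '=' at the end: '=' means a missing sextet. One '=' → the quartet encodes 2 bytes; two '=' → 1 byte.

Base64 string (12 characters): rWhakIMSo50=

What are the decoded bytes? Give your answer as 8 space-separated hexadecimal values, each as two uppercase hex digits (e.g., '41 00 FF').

Answer: AD 68 5A 90 83 12 A3 9D

Derivation:
After char 0 ('r'=43): chars_in_quartet=1 acc=0x2B bytes_emitted=0
After char 1 ('W'=22): chars_in_quartet=2 acc=0xAD6 bytes_emitted=0
After char 2 ('h'=33): chars_in_quartet=3 acc=0x2B5A1 bytes_emitted=0
After char 3 ('a'=26): chars_in_quartet=4 acc=0xAD685A -> emit AD 68 5A, reset; bytes_emitted=3
After char 4 ('k'=36): chars_in_quartet=1 acc=0x24 bytes_emitted=3
After char 5 ('I'=8): chars_in_quartet=2 acc=0x908 bytes_emitted=3
After char 6 ('M'=12): chars_in_quartet=3 acc=0x2420C bytes_emitted=3
After char 7 ('S'=18): chars_in_quartet=4 acc=0x908312 -> emit 90 83 12, reset; bytes_emitted=6
After char 8 ('o'=40): chars_in_quartet=1 acc=0x28 bytes_emitted=6
After char 9 ('5'=57): chars_in_quartet=2 acc=0xA39 bytes_emitted=6
After char 10 ('0'=52): chars_in_quartet=3 acc=0x28E74 bytes_emitted=6
Padding '=': partial quartet acc=0x28E74 -> emit A3 9D; bytes_emitted=8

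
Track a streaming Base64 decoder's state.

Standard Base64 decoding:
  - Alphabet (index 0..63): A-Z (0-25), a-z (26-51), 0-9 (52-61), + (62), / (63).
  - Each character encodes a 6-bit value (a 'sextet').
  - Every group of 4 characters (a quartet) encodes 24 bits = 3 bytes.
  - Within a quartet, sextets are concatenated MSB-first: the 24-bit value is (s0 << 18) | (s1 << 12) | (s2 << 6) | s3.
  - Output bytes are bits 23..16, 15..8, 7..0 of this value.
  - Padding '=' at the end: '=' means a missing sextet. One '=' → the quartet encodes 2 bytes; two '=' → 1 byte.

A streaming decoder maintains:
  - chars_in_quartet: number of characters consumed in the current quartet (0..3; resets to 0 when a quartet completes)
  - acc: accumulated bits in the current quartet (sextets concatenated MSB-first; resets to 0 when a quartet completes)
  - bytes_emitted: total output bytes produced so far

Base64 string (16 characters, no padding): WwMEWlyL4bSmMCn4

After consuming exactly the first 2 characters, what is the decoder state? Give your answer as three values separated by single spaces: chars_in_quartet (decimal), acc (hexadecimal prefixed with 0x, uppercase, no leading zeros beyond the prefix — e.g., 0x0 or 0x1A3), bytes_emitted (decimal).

Answer: 2 0x5B0 0

Derivation:
After char 0 ('W'=22): chars_in_quartet=1 acc=0x16 bytes_emitted=0
After char 1 ('w'=48): chars_in_quartet=2 acc=0x5B0 bytes_emitted=0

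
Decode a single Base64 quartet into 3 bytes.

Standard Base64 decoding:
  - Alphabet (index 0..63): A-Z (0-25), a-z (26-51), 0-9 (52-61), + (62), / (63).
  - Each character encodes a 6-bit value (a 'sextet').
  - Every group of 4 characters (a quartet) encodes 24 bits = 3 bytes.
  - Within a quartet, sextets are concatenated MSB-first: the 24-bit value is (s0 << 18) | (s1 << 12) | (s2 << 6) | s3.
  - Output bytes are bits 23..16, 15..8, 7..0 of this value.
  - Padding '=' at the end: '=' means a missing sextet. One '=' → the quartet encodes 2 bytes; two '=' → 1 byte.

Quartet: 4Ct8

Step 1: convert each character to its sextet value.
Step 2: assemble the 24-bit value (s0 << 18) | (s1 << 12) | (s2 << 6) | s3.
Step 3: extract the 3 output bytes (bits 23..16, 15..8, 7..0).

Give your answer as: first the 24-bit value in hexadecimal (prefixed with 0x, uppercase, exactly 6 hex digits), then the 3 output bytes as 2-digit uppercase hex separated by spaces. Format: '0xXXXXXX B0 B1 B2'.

Sextets: 4=56, C=2, t=45, 8=60
24-bit: (56<<18) | (2<<12) | (45<<6) | 60
      = 0xE00000 | 0x002000 | 0x000B40 | 0x00003C
      = 0xE02B7C
Bytes: (v>>16)&0xFF=E0, (v>>8)&0xFF=2B, v&0xFF=7C

Answer: 0xE02B7C E0 2B 7C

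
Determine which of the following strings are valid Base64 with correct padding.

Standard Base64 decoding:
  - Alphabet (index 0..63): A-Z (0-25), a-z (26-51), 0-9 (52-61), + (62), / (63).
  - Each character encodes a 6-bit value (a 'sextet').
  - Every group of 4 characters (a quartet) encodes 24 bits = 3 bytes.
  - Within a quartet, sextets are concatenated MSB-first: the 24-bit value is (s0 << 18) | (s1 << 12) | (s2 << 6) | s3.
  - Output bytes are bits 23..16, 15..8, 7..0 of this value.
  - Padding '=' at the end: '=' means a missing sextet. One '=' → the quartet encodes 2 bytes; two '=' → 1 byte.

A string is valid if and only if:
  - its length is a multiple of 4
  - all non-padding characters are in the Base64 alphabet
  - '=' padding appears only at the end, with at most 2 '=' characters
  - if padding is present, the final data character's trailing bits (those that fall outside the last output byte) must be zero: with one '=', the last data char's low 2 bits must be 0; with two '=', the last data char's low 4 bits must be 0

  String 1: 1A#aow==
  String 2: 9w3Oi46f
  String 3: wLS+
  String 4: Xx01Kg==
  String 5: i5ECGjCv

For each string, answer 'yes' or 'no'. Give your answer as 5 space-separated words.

Answer: no yes yes yes yes

Derivation:
String 1: '1A#aow==' → invalid (bad char(s): ['#'])
String 2: '9w3Oi46f' → valid
String 3: 'wLS+' → valid
String 4: 'Xx01Kg==' → valid
String 5: 'i5ECGjCv' → valid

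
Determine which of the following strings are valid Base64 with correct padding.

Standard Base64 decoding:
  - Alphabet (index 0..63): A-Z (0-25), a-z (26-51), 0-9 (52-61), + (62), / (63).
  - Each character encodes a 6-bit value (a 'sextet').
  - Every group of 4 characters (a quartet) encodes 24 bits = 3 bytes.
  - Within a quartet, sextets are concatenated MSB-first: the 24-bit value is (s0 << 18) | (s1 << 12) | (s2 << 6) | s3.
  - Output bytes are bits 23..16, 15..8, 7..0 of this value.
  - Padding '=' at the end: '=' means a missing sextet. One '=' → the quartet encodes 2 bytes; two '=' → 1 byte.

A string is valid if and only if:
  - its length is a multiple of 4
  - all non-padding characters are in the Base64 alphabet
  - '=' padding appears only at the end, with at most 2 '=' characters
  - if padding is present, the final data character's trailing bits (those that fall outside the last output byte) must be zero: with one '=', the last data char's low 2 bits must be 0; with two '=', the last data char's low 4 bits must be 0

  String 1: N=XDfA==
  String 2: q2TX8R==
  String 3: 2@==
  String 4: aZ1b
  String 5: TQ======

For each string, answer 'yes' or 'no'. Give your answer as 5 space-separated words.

String 1: 'N=XDfA==' → invalid (bad char(s): ['=']; '=' in middle)
String 2: 'q2TX8R==' → invalid (bad trailing bits)
String 3: '2@==' → invalid (bad char(s): ['@'])
String 4: 'aZ1b' → valid
String 5: 'TQ======' → invalid (6 pad chars (max 2))

Answer: no no no yes no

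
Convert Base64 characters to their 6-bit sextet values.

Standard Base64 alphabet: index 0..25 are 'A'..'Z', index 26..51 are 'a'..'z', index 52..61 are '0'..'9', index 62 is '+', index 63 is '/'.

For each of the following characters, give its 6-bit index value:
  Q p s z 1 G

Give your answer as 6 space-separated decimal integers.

Answer: 16 41 44 51 53 6

Derivation:
'Q': A..Z range, ord('Q') − ord('A') = 16
'p': a..z range, 26 + ord('p') − ord('a') = 41
's': a..z range, 26 + ord('s') − ord('a') = 44
'z': a..z range, 26 + ord('z') − ord('a') = 51
'1': 0..9 range, 52 + ord('1') − ord('0') = 53
'G': A..Z range, ord('G') − ord('A') = 6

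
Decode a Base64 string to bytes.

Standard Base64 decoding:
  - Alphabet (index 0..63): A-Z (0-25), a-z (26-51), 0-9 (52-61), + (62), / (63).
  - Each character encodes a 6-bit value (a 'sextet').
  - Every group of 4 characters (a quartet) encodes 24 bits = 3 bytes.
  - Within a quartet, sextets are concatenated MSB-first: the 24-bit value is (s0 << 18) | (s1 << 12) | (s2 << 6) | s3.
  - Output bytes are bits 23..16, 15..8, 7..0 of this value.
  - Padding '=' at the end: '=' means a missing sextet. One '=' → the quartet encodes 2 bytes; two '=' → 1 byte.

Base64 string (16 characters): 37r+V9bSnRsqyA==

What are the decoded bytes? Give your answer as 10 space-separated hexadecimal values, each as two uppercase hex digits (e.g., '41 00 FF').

Answer: DF BA FE 57 D6 D2 9D 1B 2A C8

Derivation:
After char 0 ('3'=55): chars_in_quartet=1 acc=0x37 bytes_emitted=0
After char 1 ('7'=59): chars_in_quartet=2 acc=0xDFB bytes_emitted=0
After char 2 ('r'=43): chars_in_quartet=3 acc=0x37EEB bytes_emitted=0
After char 3 ('+'=62): chars_in_quartet=4 acc=0xDFBAFE -> emit DF BA FE, reset; bytes_emitted=3
After char 4 ('V'=21): chars_in_quartet=1 acc=0x15 bytes_emitted=3
After char 5 ('9'=61): chars_in_quartet=2 acc=0x57D bytes_emitted=3
After char 6 ('b'=27): chars_in_quartet=3 acc=0x15F5B bytes_emitted=3
After char 7 ('S'=18): chars_in_quartet=4 acc=0x57D6D2 -> emit 57 D6 D2, reset; bytes_emitted=6
After char 8 ('n'=39): chars_in_quartet=1 acc=0x27 bytes_emitted=6
After char 9 ('R'=17): chars_in_quartet=2 acc=0x9D1 bytes_emitted=6
After char 10 ('s'=44): chars_in_quartet=3 acc=0x2746C bytes_emitted=6
After char 11 ('q'=42): chars_in_quartet=4 acc=0x9D1B2A -> emit 9D 1B 2A, reset; bytes_emitted=9
After char 12 ('y'=50): chars_in_quartet=1 acc=0x32 bytes_emitted=9
After char 13 ('A'=0): chars_in_quartet=2 acc=0xC80 bytes_emitted=9
Padding '==': partial quartet acc=0xC80 -> emit C8; bytes_emitted=10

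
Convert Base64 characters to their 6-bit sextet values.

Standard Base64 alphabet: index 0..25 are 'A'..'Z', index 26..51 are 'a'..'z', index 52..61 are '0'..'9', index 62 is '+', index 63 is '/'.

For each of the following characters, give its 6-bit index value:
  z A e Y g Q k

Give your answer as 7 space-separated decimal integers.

'z': a..z range, 26 + ord('z') − ord('a') = 51
'A': A..Z range, ord('A') − ord('A') = 0
'e': a..z range, 26 + ord('e') − ord('a') = 30
'Y': A..Z range, ord('Y') − ord('A') = 24
'g': a..z range, 26 + ord('g') − ord('a') = 32
'Q': A..Z range, ord('Q') − ord('A') = 16
'k': a..z range, 26 + ord('k') − ord('a') = 36

Answer: 51 0 30 24 32 16 36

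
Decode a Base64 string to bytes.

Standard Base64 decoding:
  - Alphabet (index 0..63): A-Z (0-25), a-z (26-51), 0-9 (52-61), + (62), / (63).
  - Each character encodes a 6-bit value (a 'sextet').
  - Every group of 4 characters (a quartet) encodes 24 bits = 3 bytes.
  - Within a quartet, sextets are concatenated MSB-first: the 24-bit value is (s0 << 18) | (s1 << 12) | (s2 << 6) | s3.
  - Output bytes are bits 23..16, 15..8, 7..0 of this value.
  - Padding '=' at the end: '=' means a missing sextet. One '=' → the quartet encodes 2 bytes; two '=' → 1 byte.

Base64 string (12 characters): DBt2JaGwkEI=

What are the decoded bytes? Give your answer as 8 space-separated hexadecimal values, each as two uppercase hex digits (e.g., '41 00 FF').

Answer: 0C 1B 76 25 A1 B0 90 42

Derivation:
After char 0 ('D'=3): chars_in_quartet=1 acc=0x3 bytes_emitted=0
After char 1 ('B'=1): chars_in_quartet=2 acc=0xC1 bytes_emitted=0
After char 2 ('t'=45): chars_in_quartet=3 acc=0x306D bytes_emitted=0
After char 3 ('2'=54): chars_in_quartet=4 acc=0xC1B76 -> emit 0C 1B 76, reset; bytes_emitted=3
After char 4 ('J'=9): chars_in_quartet=1 acc=0x9 bytes_emitted=3
After char 5 ('a'=26): chars_in_quartet=2 acc=0x25A bytes_emitted=3
After char 6 ('G'=6): chars_in_quartet=3 acc=0x9686 bytes_emitted=3
After char 7 ('w'=48): chars_in_quartet=4 acc=0x25A1B0 -> emit 25 A1 B0, reset; bytes_emitted=6
After char 8 ('k'=36): chars_in_quartet=1 acc=0x24 bytes_emitted=6
After char 9 ('E'=4): chars_in_quartet=2 acc=0x904 bytes_emitted=6
After char 10 ('I'=8): chars_in_quartet=3 acc=0x24108 bytes_emitted=6
Padding '=': partial quartet acc=0x24108 -> emit 90 42; bytes_emitted=8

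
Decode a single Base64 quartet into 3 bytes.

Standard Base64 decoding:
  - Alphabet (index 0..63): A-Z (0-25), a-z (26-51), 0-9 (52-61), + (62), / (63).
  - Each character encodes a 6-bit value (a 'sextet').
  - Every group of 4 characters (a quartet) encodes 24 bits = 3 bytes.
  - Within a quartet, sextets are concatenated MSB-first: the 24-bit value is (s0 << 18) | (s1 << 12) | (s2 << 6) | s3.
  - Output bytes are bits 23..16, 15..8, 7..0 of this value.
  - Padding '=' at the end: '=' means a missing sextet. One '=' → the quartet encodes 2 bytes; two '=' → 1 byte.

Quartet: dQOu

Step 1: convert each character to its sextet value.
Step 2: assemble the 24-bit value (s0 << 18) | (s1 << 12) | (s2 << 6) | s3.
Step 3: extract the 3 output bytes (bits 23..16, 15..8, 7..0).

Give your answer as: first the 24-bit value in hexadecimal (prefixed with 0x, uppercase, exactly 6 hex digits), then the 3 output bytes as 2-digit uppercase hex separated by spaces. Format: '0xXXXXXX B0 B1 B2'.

Sextets: d=29, Q=16, O=14, u=46
24-bit: (29<<18) | (16<<12) | (14<<6) | 46
      = 0x740000 | 0x010000 | 0x000380 | 0x00002E
      = 0x7503AE
Bytes: (v>>16)&0xFF=75, (v>>8)&0xFF=03, v&0xFF=AE

Answer: 0x7503AE 75 03 AE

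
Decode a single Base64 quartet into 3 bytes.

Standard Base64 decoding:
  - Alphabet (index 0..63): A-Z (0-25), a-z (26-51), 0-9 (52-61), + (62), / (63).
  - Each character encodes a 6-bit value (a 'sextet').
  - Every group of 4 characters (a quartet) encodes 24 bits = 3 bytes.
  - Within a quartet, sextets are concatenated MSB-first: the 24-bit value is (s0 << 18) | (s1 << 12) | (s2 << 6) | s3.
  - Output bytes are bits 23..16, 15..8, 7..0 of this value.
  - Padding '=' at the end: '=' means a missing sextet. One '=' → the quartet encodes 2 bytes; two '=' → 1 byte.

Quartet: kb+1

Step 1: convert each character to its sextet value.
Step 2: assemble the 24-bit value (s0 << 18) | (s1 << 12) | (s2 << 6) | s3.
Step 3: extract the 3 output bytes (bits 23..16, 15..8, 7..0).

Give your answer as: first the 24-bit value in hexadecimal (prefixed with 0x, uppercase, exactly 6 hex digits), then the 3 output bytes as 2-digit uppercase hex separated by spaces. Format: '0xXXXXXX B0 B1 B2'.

Sextets: k=36, b=27, +=62, 1=53
24-bit: (36<<18) | (27<<12) | (62<<6) | 53
      = 0x900000 | 0x01B000 | 0x000F80 | 0x000035
      = 0x91BFB5
Bytes: (v>>16)&0xFF=91, (v>>8)&0xFF=BF, v&0xFF=B5

Answer: 0x91BFB5 91 BF B5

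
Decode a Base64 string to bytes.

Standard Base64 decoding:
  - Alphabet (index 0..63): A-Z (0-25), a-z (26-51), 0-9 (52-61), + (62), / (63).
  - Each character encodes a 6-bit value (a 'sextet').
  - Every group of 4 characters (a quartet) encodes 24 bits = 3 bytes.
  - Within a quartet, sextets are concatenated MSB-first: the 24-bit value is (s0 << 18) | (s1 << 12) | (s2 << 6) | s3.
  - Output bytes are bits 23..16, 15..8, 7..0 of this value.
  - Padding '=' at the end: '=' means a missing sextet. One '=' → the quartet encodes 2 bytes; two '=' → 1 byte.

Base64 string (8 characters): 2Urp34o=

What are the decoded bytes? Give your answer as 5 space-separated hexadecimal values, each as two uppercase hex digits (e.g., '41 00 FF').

After char 0 ('2'=54): chars_in_quartet=1 acc=0x36 bytes_emitted=0
After char 1 ('U'=20): chars_in_quartet=2 acc=0xD94 bytes_emitted=0
After char 2 ('r'=43): chars_in_quartet=3 acc=0x3652B bytes_emitted=0
After char 3 ('p'=41): chars_in_quartet=4 acc=0xD94AE9 -> emit D9 4A E9, reset; bytes_emitted=3
After char 4 ('3'=55): chars_in_quartet=1 acc=0x37 bytes_emitted=3
After char 5 ('4'=56): chars_in_quartet=2 acc=0xDF8 bytes_emitted=3
After char 6 ('o'=40): chars_in_quartet=3 acc=0x37E28 bytes_emitted=3
Padding '=': partial quartet acc=0x37E28 -> emit DF 8A; bytes_emitted=5

Answer: D9 4A E9 DF 8A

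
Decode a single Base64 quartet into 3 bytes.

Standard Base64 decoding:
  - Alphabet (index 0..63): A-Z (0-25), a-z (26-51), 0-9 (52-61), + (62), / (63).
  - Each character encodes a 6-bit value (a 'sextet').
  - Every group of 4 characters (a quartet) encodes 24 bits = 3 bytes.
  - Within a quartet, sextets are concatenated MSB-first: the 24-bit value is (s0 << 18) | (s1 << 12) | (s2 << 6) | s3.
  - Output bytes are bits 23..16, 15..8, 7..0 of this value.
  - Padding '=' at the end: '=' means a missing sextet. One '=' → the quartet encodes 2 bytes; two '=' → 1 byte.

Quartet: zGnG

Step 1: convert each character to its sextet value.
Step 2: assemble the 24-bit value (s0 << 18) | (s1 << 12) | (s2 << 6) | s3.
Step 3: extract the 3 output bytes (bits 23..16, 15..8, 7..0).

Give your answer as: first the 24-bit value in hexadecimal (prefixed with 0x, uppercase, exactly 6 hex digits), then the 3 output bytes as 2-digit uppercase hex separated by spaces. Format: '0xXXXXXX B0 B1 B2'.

Answer: 0xCC69C6 CC 69 C6

Derivation:
Sextets: z=51, G=6, n=39, G=6
24-bit: (51<<18) | (6<<12) | (39<<6) | 6
      = 0xCC0000 | 0x006000 | 0x0009C0 | 0x000006
      = 0xCC69C6
Bytes: (v>>16)&0xFF=CC, (v>>8)&0xFF=69, v&0xFF=C6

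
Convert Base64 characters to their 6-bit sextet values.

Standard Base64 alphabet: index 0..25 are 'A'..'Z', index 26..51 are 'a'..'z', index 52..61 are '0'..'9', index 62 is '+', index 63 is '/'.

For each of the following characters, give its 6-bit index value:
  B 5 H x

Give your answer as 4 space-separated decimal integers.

Answer: 1 57 7 49

Derivation:
'B': A..Z range, ord('B') − ord('A') = 1
'5': 0..9 range, 52 + ord('5') − ord('0') = 57
'H': A..Z range, ord('H') − ord('A') = 7
'x': a..z range, 26 + ord('x') − ord('a') = 49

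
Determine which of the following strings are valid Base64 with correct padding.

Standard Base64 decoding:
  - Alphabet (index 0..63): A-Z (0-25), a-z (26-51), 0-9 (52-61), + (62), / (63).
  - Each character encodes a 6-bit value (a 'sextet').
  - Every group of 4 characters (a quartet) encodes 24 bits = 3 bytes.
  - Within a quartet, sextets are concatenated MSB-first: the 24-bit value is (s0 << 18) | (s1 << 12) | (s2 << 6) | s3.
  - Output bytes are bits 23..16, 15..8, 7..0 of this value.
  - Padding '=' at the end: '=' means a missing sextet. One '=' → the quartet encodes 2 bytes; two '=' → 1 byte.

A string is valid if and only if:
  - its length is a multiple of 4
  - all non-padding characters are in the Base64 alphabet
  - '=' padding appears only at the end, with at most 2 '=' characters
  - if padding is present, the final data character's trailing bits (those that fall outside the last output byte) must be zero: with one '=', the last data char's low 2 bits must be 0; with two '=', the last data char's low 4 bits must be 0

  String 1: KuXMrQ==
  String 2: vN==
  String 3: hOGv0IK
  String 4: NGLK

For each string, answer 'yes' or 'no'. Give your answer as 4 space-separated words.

String 1: 'KuXMrQ==' → valid
String 2: 'vN==' → invalid (bad trailing bits)
String 3: 'hOGv0IK' → invalid (len=7 not mult of 4)
String 4: 'NGLK' → valid

Answer: yes no no yes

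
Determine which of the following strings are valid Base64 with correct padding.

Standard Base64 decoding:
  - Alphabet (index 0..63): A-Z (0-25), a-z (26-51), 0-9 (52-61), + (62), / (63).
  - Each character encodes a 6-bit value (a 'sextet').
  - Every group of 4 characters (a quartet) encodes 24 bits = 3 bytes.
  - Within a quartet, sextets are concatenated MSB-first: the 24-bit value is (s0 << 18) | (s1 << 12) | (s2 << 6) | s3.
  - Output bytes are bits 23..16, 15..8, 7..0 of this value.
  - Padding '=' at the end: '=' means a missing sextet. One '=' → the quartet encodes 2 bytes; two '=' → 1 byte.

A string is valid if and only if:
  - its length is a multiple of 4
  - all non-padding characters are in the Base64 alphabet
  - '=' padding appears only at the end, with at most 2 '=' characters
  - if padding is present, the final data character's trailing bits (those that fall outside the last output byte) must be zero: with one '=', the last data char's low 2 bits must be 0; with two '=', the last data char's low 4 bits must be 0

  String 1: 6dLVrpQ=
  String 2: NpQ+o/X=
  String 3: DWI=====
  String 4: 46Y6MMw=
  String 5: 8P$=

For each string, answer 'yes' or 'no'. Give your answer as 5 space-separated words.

String 1: '6dLVrpQ=' → valid
String 2: 'NpQ+o/X=' → invalid (bad trailing bits)
String 3: 'DWI=====' → invalid (5 pad chars (max 2))
String 4: '46Y6MMw=' → valid
String 5: '8P$=' → invalid (bad char(s): ['$'])

Answer: yes no no yes no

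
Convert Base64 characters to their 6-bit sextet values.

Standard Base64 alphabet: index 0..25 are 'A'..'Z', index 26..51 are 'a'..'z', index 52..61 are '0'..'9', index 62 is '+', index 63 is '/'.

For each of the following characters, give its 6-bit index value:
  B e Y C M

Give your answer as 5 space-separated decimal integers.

Answer: 1 30 24 2 12

Derivation:
'B': A..Z range, ord('B') − ord('A') = 1
'e': a..z range, 26 + ord('e') − ord('a') = 30
'Y': A..Z range, ord('Y') − ord('A') = 24
'C': A..Z range, ord('C') − ord('A') = 2
'M': A..Z range, ord('M') − ord('A') = 12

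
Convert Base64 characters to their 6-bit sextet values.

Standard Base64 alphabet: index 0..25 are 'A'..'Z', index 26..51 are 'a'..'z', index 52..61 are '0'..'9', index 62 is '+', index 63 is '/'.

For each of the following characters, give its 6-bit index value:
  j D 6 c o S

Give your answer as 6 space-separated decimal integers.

Answer: 35 3 58 28 40 18

Derivation:
'j': a..z range, 26 + ord('j') − ord('a') = 35
'D': A..Z range, ord('D') − ord('A') = 3
'6': 0..9 range, 52 + ord('6') − ord('0') = 58
'c': a..z range, 26 + ord('c') − ord('a') = 28
'o': a..z range, 26 + ord('o') − ord('a') = 40
'S': A..Z range, ord('S') − ord('A') = 18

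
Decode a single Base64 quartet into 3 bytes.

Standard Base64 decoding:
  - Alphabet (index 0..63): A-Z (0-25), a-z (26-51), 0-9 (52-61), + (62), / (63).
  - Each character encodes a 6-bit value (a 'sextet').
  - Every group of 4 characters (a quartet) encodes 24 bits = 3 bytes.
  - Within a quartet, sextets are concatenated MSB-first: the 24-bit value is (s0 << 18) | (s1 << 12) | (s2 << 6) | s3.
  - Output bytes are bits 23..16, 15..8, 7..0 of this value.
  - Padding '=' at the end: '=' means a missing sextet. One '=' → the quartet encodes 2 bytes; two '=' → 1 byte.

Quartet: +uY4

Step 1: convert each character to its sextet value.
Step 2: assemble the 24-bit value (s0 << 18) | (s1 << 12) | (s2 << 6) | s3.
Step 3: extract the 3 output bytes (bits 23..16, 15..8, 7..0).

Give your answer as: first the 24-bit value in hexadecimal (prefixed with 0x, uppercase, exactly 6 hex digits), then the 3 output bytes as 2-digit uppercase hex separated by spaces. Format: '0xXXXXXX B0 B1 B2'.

Answer: 0xFAE638 FA E6 38

Derivation:
Sextets: +=62, u=46, Y=24, 4=56
24-bit: (62<<18) | (46<<12) | (24<<6) | 56
      = 0xF80000 | 0x02E000 | 0x000600 | 0x000038
      = 0xFAE638
Bytes: (v>>16)&0xFF=FA, (v>>8)&0xFF=E6, v&0xFF=38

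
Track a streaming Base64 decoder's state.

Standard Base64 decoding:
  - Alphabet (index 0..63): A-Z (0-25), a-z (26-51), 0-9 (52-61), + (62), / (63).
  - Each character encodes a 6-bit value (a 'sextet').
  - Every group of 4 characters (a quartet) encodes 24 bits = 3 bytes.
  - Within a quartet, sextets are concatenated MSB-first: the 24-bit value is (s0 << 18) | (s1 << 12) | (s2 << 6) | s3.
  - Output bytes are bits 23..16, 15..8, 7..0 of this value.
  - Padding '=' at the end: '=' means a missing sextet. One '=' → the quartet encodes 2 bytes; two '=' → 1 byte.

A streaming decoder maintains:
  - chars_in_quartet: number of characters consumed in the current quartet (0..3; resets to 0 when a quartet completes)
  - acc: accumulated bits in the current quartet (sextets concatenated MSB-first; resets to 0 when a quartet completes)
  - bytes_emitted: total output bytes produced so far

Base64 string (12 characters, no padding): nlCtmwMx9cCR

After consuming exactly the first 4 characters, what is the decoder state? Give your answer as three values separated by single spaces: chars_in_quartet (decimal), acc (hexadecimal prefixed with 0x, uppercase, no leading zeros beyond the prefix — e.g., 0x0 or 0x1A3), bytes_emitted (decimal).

Answer: 0 0x0 3

Derivation:
After char 0 ('n'=39): chars_in_quartet=1 acc=0x27 bytes_emitted=0
After char 1 ('l'=37): chars_in_quartet=2 acc=0x9E5 bytes_emitted=0
After char 2 ('C'=2): chars_in_quartet=3 acc=0x27942 bytes_emitted=0
After char 3 ('t'=45): chars_in_quartet=4 acc=0x9E50AD -> emit 9E 50 AD, reset; bytes_emitted=3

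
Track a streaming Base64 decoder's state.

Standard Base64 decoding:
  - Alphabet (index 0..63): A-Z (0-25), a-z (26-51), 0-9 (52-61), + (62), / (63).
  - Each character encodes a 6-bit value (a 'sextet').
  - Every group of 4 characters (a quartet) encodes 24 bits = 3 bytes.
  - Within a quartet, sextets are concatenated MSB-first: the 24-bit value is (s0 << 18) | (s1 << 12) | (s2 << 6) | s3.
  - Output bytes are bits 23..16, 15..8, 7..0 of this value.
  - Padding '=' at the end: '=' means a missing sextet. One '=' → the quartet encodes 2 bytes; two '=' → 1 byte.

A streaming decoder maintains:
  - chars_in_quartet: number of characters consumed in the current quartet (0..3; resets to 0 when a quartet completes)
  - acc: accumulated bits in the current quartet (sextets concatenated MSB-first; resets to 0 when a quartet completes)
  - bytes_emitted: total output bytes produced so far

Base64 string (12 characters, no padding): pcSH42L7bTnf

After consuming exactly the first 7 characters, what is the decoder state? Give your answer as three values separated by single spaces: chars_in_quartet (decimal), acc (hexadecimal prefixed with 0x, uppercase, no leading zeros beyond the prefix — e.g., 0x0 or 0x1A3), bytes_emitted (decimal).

After char 0 ('p'=41): chars_in_quartet=1 acc=0x29 bytes_emitted=0
After char 1 ('c'=28): chars_in_quartet=2 acc=0xA5C bytes_emitted=0
After char 2 ('S'=18): chars_in_quartet=3 acc=0x29712 bytes_emitted=0
After char 3 ('H'=7): chars_in_quartet=4 acc=0xA5C487 -> emit A5 C4 87, reset; bytes_emitted=3
After char 4 ('4'=56): chars_in_quartet=1 acc=0x38 bytes_emitted=3
After char 5 ('2'=54): chars_in_quartet=2 acc=0xE36 bytes_emitted=3
After char 6 ('L'=11): chars_in_quartet=3 acc=0x38D8B bytes_emitted=3

Answer: 3 0x38D8B 3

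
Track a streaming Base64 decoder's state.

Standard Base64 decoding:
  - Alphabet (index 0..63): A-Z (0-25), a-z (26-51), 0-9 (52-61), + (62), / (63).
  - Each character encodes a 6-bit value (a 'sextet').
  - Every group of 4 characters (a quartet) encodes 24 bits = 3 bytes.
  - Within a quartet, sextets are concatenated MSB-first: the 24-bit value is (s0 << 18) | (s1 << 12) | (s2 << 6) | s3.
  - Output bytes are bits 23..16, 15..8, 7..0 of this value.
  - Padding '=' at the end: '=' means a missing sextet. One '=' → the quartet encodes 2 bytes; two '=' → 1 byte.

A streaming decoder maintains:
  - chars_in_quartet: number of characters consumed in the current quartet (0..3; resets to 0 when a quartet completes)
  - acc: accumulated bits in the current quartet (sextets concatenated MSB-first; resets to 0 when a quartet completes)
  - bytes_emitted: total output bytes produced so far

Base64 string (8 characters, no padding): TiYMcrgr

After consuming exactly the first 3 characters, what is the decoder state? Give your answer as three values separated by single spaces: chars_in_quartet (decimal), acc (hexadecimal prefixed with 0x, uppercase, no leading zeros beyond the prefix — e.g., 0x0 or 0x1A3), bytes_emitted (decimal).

After char 0 ('T'=19): chars_in_quartet=1 acc=0x13 bytes_emitted=0
After char 1 ('i'=34): chars_in_quartet=2 acc=0x4E2 bytes_emitted=0
After char 2 ('Y'=24): chars_in_quartet=3 acc=0x13898 bytes_emitted=0

Answer: 3 0x13898 0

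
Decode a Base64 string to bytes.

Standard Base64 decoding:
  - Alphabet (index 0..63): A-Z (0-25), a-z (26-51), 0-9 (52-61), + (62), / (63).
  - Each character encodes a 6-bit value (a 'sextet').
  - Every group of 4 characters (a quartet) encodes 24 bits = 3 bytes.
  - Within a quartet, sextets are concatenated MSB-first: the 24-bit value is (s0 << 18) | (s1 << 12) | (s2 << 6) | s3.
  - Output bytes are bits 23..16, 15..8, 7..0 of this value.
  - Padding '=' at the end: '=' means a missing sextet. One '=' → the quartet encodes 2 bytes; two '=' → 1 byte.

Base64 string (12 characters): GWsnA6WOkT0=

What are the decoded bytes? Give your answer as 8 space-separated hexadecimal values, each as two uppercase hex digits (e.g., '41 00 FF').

After char 0 ('G'=6): chars_in_quartet=1 acc=0x6 bytes_emitted=0
After char 1 ('W'=22): chars_in_quartet=2 acc=0x196 bytes_emitted=0
After char 2 ('s'=44): chars_in_quartet=3 acc=0x65AC bytes_emitted=0
After char 3 ('n'=39): chars_in_quartet=4 acc=0x196B27 -> emit 19 6B 27, reset; bytes_emitted=3
After char 4 ('A'=0): chars_in_quartet=1 acc=0x0 bytes_emitted=3
After char 5 ('6'=58): chars_in_quartet=2 acc=0x3A bytes_emitted=3
After char 6 ('W'=22): chars_in_quartet=3 acc=0xE96 bytes_emitted=3
After char 7 ('O'=14): chars_in_quartet=4 acc=0x3A58E -> emit 03 A5 8E, reset; bytes_emitted=6
After char 8 ('k'=36): chars_in_quartet=1 acc=0x24 bytes_emitted=6
After char 9 ('T'=19): chars_in_quartet=2 acc=0x913 bytes_emitted=6
After char 10 ('0'=52): chars_in_quartet=3 acc=0x244F4 bytes_emitted=6
Padding '=': partial quartet acc=0x244F4 -> emit 91 3D; bytes_emitted=8

Answer: 19 6B 27 03 A5 8E 91 3D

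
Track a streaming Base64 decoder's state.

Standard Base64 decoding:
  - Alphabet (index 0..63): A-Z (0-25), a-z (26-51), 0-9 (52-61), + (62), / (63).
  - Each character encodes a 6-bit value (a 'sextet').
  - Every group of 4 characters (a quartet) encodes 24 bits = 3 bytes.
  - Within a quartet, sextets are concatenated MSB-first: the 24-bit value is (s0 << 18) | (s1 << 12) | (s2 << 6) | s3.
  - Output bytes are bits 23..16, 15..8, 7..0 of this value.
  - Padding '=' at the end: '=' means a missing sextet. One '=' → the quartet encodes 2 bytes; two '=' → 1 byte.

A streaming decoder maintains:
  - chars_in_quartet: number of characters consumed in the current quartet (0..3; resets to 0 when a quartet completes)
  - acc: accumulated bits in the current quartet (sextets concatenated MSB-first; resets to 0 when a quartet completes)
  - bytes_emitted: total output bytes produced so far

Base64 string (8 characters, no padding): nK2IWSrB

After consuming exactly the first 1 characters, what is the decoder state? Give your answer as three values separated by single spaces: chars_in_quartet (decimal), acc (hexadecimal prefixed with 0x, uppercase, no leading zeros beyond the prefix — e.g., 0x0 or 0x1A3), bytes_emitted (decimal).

After char 0 ('n'=39): chars_in_quartet=1 acc=0x27 bytes_emitted=0

Answer: 1 0x27 0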